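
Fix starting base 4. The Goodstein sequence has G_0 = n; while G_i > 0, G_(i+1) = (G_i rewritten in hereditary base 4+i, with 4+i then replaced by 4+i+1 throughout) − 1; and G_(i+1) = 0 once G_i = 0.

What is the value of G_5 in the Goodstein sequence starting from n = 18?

58

[0] 18 ≡ 4^2 + 2 (base 4). Lift 5: 27. −1: 26.
[1] 26 ≡ 5^2 + 1 (base 5). Lift 6: 37. −1: 36.
[2] 36 ≡ 6^2 (base 6). Lift 7: 49. −1: 48.
[3] 48 ≡ 6·7 + 6 (base 7). Lift 8: 54. −1: 53.
[4] 53 ≡ 6·8 + 5 (base 8). Lift 9: 59. −1: 58.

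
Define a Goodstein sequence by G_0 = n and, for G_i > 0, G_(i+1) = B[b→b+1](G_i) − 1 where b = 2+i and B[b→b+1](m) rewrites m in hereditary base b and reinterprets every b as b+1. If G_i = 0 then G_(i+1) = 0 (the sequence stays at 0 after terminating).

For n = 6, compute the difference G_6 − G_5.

6 —HB2→ 2^2 + 2 —bump→ 3^3 + 3 = 30 —(−1)→ 29
29 —HB3→ 3^3 + 2 —bump→ 4^4 + 2 = 258 —(−1)→ 257
257 —HB4→ 4^4 + 1 —bump→ 5^5 + 1 = 3126 —(−1)→ 3125
3125 —HB5→ 5^5 —bump→ 6^6 = 46656 —(−1)→ 46655
46655 —HB6→ 5·6^5 + 5·6^4 + 5·6^3 + 5·6^2 + 5·6 + 5 —bump→ 5·7^5 + 5·7^4 + 5·7^3 + 5·7^2 + 5·7 + 5 = 98040 —(−1)→ 98039
98039 —HB7→ 5·7^5 + 5·7^4 + 5·7^3 + 5·7^2 + 5·7 + 4 —bump→ 5·8^5 + 5·8^4 + 5·8^3 + 5·8^2 + 5·8 + 4 = 187244 —(−1)→ 187243

89204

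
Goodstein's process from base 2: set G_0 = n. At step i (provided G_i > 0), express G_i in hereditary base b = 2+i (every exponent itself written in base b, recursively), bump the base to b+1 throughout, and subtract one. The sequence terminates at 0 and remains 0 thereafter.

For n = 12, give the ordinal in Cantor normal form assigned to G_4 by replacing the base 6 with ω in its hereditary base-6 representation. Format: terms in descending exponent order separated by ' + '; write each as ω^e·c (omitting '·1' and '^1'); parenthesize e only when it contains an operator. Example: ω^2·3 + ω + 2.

i=0: 12 = 2^(2 + 1) + 2^2 (b=2); 2→3: 3^(3 + 1) + 3^3 = 108; 108−1 = 107
i=1: 107 = 3^(3 + 1) + 2·3^2 + 2·3 + 2 (b=3); 3→4: 4^(4 + 1) + 2·4^2 + 2·4 + 2 = 1066; 1066−1 = 1065
i=2: 1065 = 4^(4 + 1) + 2·4^2 + 2·4 + 1 (b=4); 4→5: 5^(5 + 1) + 2·5^2 + 2·5 + 1 = 15686; 15686−1 = 15685
i=3: 15685 = 5^(5 + 1) + 2·5^2 + 2·5 (b=5); 5→6: 6^(6 + 1) + 2·6^2 + 2·6 = 280020; 280020−1 = 280019
i=4: 280019 = 6^(6 + 1) + 2·6^2 + 6 + 5 (b=6); 6→7: 7^(7 + 1) + 2·7^2 + 7 + 5 = 5764911; 5764911−1 = 5764910

ω^(ω + 1) + ω^2·2 + ω + 5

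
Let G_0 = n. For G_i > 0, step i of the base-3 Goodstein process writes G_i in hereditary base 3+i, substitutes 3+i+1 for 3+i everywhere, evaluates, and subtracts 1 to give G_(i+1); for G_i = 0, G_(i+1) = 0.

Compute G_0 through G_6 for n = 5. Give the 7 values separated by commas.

step 0: 5 = 3 + 2; sub 4 for 3: 4 + 2; = 6; G_1 = 6−1 = 5
step 1: 5 = 4 + 1; sub 5 for 4: 5 + 1; = 6; G_2 = 6−1 = 5
step 2: 5 = 5; sub 6 for 5: 6; = 6; G_3 = 6−1 = 5
step 3: 5 = 5; sub 7 for 6: 5; = 5; G_4 = 5−1 = 4
step 4: 4 = 4; sub 8 for 7: 4; = 4; G_5 = 4−1 = 3
step 5: 3 = 3; sub 9 for 8: 3; = 3; G_6 = 3−1 = 2

5, 5, 5, 5, 4, 3, 2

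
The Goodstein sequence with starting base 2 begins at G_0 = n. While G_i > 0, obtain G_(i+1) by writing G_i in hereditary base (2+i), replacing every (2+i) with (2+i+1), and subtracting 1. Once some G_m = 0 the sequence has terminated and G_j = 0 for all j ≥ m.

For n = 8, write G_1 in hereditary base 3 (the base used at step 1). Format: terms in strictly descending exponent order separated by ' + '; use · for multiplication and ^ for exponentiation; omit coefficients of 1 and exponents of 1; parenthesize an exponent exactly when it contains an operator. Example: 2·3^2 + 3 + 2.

2·3^3 + 2·3^2 + 2·3 + 2

i=0: 8 = 2^(2 + 1) (b=2); 2→3: 3^(3 + 1) = 81; 81−1 = 80
i=1: 80 = 2·3^3 + 2·3^2 + 2·3 + 2 (b=3); 3→4: 2·4^4 + 2·4^2 + 2·4 + 2 = 554; 554−1 = 553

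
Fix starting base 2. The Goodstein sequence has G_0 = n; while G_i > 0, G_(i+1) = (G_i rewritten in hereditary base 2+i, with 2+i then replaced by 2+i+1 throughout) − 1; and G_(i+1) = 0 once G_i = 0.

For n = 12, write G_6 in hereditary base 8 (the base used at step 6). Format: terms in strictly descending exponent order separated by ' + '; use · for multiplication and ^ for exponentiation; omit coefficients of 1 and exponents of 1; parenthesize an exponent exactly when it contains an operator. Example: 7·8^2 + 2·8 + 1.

G_0=12  [base 2] 2^(2 + 1) + 2^2  →[2↦3]→  3^(3 + 1) + 3^3 = 108  −1 ⇒ G_1=107
G_1=107  [base 3] 3^(3 + 1) + 2·3^2 + 2·3 + 2  →[3↦4]→  4^(4 + 1) + 2·4^2 + 2·4 + 2 = 1066  −1 ⇒ G_2=1065
G_2=1065  [base 4] 4^(4 + 1) + 2·4^2 + 2·4 + 1  →[4↦5]→  5^(5 + 1) + 2·5^2 + 2·5 + 1 = 15686  −1 ⇒ G_3=15685
G_3=15685  [base 5] 5^(5 + 1) + 2·5^2 + 2·5  →[5↦6]→  6^(6 + 1) + 2·6^2 + 2·6 = 280020  −1 ⇒ G_4=280019
G_4=280019  [base 6] 6^(6 + 1) + 2·6^2 + 6 + 5  →[6↦7]→  7^(7 + 1) + 2·7^2 + 7 + 5 = 5764911  −1 ⇒ G_5=5764910
G_5=5764910  [base 7] 7^(7 + 1) + 2·7^2 + 7 + 4  →[7↦8]→  8^(8 + 1) + 2·8^2 + 8 + 4 = 134217868  −1 ⇒ G_6=134217867
G_6=134217867  [base 8] 8^(8 + 1) + 2·8^2 + 8 + 3  →[8↦9]→  9^(9 + 1) + 2·9^2 + 9 + 3 = 3486784575  −1 ⇒ G_7=3486784574

8^(8 + 1) + 2·8^2 + 8 + 3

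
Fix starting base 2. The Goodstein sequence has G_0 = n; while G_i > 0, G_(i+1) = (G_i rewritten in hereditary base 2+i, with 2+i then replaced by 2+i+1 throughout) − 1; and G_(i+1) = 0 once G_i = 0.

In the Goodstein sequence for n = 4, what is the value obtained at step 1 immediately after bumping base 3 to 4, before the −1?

i=0: 4 = 2^2 (b=2); 2→3: 3^3 = 27; 27−1 = 26
i=1: 26 = 2·3^2 + 2·3 + 2 (b=3); 3→4: 2·4^2 + 2·4 + 2 = 42; 42−1 = 41

42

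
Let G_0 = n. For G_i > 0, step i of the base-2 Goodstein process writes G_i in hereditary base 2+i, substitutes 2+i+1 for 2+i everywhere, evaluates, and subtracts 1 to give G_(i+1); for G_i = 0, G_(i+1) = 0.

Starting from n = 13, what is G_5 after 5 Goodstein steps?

5765998

step 0: 13 = 2^(2 + 1) + 2^2 + 1; sub 3 for 2: 3^(3 + 1) + 3^3 + 1; = 109; G_1 = 109−1 = 108
step 1: 108 = 3^(3 + 1) + 3^3; sub 4 for 3: 4^(4 + 1) + 4^4; = 1280; G_2 = 1280−1 = 1279
step 2: 1279 = 4^(4 + 1) + 3·4^3 + 3·4^2 + 3·4 + 3; sub 5 for 4: 5^(5 + 1) + 3·5^3 + 3·5^2 + 3·5 + 3; = 16093; G_3 = 16093−1 = 16092
step 3: 16092 = 5^(5 + 1) + 3·5^3 + 3·5^2 + 3·5 + 2; sub 6 for 5: 6^(6 + 1) + 3·6^3 + 3·6^2 + 3·6 + 2; = 280712; G_4 = 280712−1 = 280711
step 4: 280711 = 6^(6 + 1) + 3·6^3 + 3·6^2 + 3·6 + 1; sub 7 for 6: 7^(7 + 1) + 3·7^3 + 3·7^2 + 3·7 + 1; = 5765999; G_5 = 5765999−1 = 5765998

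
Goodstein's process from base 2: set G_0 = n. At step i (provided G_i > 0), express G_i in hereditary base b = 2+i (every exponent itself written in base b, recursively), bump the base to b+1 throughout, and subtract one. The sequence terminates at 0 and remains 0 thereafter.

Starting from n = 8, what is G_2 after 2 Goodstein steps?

553

(0) 8|_2 = 2^(2 + 1) ↦ 3^(3 + 1)|_3 = 81 ⇒ 80
(1) 80|_3 = 2·3^3 + 2·3^2 + 2·3 + 2 ↦ 2·4^4 + 2·4^2 + 2·4 + 2|_4 = 554 ⇒ 553
(2) 553|_4 = 2·4^4 + 2·4^2 + 2·4 + 1 ↦ 2·5^5 + 2·5^2 + 2·5 + 1|_5 = 6311 ⇒ 6310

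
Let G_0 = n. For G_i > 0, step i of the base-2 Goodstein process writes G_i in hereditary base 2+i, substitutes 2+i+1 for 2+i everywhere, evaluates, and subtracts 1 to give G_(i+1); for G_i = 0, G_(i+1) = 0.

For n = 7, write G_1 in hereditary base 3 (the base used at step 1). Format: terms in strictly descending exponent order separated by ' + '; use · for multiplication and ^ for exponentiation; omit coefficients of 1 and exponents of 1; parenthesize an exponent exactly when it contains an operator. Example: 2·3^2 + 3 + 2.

3^3 + 3

i=0: 7 = 2^2 + 2 + 1 (b=2); 2→3: 3^3 + 3 + 1 = 31; 31−1 = 30
i=1: 30 = 3^3 + 3 (b=3); 3→4: 4^4 + 4 = 260; 260−1 = 259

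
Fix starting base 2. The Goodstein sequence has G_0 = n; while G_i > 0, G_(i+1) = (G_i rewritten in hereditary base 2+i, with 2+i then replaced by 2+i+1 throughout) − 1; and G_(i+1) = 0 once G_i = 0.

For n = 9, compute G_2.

1023

G_0=9  [base 2] 2^(2 + 1) + 1  →[2↦3]→  3^(3 + 1) + 1 = 82  −1 ⇒ G_1=81
G_1=81  [base 3] 3^(3 + 1)  →[3↦4]→  4^(4 + 1) = 1024  −1 ⇒ G_2=1023
G_2=1023  [base 4] 3·4^4 + 3·4^3 + 3·4^2 + 3·4 + 3  →[4↦5]→  3·5^5 + 3·5^3 + 3·5^2 + 3·5 + 3 = 9843  −1 ⇒ G_3=9842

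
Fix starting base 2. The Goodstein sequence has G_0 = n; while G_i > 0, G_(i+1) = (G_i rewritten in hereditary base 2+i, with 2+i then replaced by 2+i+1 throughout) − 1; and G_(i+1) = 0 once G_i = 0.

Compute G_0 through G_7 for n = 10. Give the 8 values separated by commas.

10, 83, 1025, 15625, 279935, 4215754, 84073323, 1937434592

(0) 10|_2 = 2^(2 + 1) + 2 ↦ 3^(3 + 1) + 3|_3 = 84 ⇒ 83
(1) 83|_3 = 3^(3 + 1) + 2 ↦ 4^(4 + 1) + 2|_4 = 1026 ⇒ 1025
(2) 1025|_4 = 4^(4 + 1) + 1 ↦ 5^(5 + 1) + 1|_5 = 15626 ⇒ 15625
(3) 15625|_5 = 5^(5 + 1) ↦ 6^(6 + 1)|_6 = 279936 ⇒ 279935
(4) 279935|_6 = 5·6^6 + 5·6^5 + 5·6^4 + 5·6^3 + 5·6^2 + 5·6 + 5 ↦ 5·7^7 + 5·7^5 + 5·7^4 + 5·7^3 + 5·7^2 + 5·7 + 5|_7 = 4215755 ⇒ 4215754
(5) 4215754|_7 = 5·7^7 + 5·7^5 + 5·7^4 + 5·7^3 + 5·7^2 + 5·7 + 4 ↦ 5·8^8 + 5·8^5 + 5·8^4 + 5·8^3 + 5·8^2 + 5·8 + 4|_8 = 84073324 ⇒ 84073323
(6) 84073323|_8 = 5·8^8 + 5·8^5 + 5·8^4 + 5·8^3 + 5·8^2 + 5·8 + 3 ↦ 5·9^9 + 5·9^5 + 5·9^4 + 5·9^3 + 5·9^2 + 5·9 + 3|_9 = 1937434593 ⇒ 1937434592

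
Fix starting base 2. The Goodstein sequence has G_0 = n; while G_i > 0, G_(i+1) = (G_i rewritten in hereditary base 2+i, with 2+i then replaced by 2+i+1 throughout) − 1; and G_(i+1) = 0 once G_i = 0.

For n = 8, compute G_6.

33554571

[0] 8 ≡ 2^(2 + 1) (base 2). Lift 3: 81. −1: 80.
[1] 80 ≡ 2·3^3 + 2·3^2 + 2·3 + 2 (base 3). Lift 4: 554. −1: 553.
[2] 553 ≡ 2·4^4 + 2·4^2 + 2·4 + 1 (base 4). Lift 5: 6311. −1: 6310.
[3] 6310 ≡ 2·5^5 + 2·5^2 + 2·5 (base 5). Lift 6: 93396. −1: 93395.
[4] 93395 ≡ 2·6^6 + 2·6^2 + 6 + 5 (base 6). Lift 7: 1647196. −1: 1647195.
[5] 1647195 ≡ 2·7^7 + 2·7^2 + 7 + 4 (base 7). Lift 8: 33554572. −1: 33554571.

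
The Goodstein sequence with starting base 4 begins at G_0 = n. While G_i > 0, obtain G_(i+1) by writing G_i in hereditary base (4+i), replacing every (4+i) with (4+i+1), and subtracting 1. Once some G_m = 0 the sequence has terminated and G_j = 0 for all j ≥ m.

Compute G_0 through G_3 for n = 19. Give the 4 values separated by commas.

19, 27, 37, 49

base 4: 19 = 4^2 + 3; at 5: 5^2 + 3 = 28; next = 27
base 5: 27 = 5^2 + 2; at 6: 6^2 + 2 = 38; next = 37
base 6: 37 = 6^2 + 1; at 7: 7^2 + 1 = 50; next = 49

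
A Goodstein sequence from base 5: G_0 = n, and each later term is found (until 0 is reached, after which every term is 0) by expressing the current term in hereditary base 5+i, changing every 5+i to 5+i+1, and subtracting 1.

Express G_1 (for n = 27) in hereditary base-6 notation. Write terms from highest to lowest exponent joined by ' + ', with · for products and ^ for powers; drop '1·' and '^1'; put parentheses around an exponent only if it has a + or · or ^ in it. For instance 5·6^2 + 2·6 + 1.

6^2 + 1

27 —HB5→ 5^2 + 2 —bump→ 6^2 + 2 = 38 —(−1)→ 37
37 —HB6→ 6^2 + 1 —bump→ 7^2 + 1 = 50 —(−1)→ 49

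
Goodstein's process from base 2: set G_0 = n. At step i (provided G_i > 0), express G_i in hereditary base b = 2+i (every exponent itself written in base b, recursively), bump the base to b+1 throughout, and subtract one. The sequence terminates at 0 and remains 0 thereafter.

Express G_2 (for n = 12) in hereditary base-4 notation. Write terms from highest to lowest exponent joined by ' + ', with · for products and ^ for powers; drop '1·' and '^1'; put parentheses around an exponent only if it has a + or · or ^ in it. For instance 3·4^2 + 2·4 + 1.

i=0: 12 = 2^(2 + 1) + 2^2 (b=2); 2→3: 3^(3 + 1) + 3^3 = 108; 108−1 = 107
i=1: 107 = 3^(3 + 1) + 2·3^2 + 2·3 + 2 (b=3); 3→4: 4^(4 + 1) + 2·4^2 + 2·4 + 2 = 1066; 1066−1 = 1065

4^(4 + 1) + 2·4^2 + 2·4 + 1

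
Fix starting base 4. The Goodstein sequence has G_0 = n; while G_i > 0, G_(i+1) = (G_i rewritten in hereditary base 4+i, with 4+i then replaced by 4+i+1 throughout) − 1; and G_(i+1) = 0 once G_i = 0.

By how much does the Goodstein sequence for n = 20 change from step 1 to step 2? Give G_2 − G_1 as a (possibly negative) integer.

10

[0] 20 ≡ 4^2 + 4 (base 4). Lift 5: 30. −1: 29.
[1] 29 ≡ 5^2 + 4 (base 5). Lift 6: 40. −1: 39.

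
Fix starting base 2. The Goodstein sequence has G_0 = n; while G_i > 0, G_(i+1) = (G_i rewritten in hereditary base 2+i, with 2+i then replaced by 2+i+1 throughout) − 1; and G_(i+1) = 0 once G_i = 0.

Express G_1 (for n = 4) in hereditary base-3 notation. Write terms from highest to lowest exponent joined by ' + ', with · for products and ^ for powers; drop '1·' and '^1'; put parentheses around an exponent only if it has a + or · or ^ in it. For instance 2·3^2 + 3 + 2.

G_0 = 4. HB_2(4) = 2^2. Bump = 27. G_1 = 26.
G_1 = 26. HB_3(26) = 2·3^2 + 2·3 + 2. Bump = 42. G_2 = 41.

2·3^2 + 2·3 + 2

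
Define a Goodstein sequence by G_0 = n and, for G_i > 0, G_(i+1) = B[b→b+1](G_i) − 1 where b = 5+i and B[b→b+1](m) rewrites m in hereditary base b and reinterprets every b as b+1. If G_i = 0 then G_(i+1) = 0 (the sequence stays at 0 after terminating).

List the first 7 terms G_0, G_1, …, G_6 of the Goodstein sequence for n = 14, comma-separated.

[0] 14 ≡ 2·5 + 4 (base 5). Lift 6: 16. −1: 15.
[1] 15 ≡ 2·6 + 3 (base 6). Lift 7: 17. −1: 16.
[2] 16 ≡ 2·7 + 2 (base 7). Lift 8: 18. −1: 17.
[3] 17 ≡ 2·8 + 1 (base 8). Lift 9: 19. −1: 18.
[4] 18 ≡ 2·9 (base 9). Lift 10: 20. −1: 19.
[5] 19 ≡ 10 + 9 (base 10). Lift 11: 20. −1: 19.

14, 15, 16, 17, 18, 19, 19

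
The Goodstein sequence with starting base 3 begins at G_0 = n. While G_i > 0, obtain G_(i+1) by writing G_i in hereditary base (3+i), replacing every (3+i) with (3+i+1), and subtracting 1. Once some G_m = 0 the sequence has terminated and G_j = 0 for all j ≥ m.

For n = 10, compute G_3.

base 3: 10 = 3^2 + 1; at 4: 4^2 + 1 = 17; next = 16
base 4: 16 = 4^2; at 5: 5^2 = 25; next = 24
base 5: 24 = 4·5 + 4; at 6: 4·6 + 4 = 28; next = 27

27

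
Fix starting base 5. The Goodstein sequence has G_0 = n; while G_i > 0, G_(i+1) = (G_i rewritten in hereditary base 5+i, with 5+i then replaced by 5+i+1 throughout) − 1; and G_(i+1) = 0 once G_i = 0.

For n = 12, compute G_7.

15

base 5: 12 = 2·5 + 2; at 6: 2·6 + 2 = 14; next = 13
base 6: 13 = 2·6 + 1; at 7: 2·7 + 1 = 15; next = 14
base 7: 14 = 2·7; at 8: 2·8 = 16; next = 15
base 8: 15 = 8 + 7; at 9: 9 + 7 = 16; next = 15
base 9: 15 = 9 + 6; at 10: 10 + 6 = 16; next = 15
base 10: 15 = 10 + 5; at 11: 11 + 5 = 16; next = 15
base 11: 15 = 11 + 4; at 12: 12 + 4 = 16; next = 15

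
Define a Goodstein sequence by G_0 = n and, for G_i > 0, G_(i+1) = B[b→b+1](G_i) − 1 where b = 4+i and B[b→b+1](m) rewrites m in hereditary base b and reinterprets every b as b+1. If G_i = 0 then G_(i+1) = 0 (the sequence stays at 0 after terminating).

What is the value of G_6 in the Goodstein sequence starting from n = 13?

21

step 0: 13 = 3·4 + 1; sub 5 for 4: 3·5 + 1; = 16; G_1 = 16−1 = 15
step 1: 15 = 3·5; sub 6 for 5: 3·6; = 18; G_2 = 18−1 = 17
step 2: 17 = 2·6 + 5; sub 7 for 6: 2·7 + 5; = 19; G_3 = 19−1 = 18
step 3: 18 = 2·7 + 4; sub 8 for 7: 2·8 + 4; = 20; G_4 = 20−1 = 19
step 4: 19 = 2·8 + 3; sub 9 for 8: 2·9 + 3; = 21; G_5 = 21−1 = 20
step 5: 20 = 2·9 + 2; sub 10 for 9: 2·10 + 2; = 22; G_6 = 22−1 = 21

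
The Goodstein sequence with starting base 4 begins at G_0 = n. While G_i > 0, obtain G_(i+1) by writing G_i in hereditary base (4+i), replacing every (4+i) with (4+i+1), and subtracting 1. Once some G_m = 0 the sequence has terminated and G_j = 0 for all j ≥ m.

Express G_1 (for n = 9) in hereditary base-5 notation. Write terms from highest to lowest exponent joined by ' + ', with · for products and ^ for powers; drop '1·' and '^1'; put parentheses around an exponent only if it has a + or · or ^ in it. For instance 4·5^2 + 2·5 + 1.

(0) 9|_4 = 2·4 + 1 ↦ 2·5 + 1|_5 = 11 ⇒ 10
(1) 10|_5 = 2·5 ↦ 2·6|_6 = 12 ⇒ 11

2·5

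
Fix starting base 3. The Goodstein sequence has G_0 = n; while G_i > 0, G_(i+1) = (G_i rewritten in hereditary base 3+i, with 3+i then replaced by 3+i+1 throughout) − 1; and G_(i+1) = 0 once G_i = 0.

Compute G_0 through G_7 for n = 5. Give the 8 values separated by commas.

G_0=5  [base 3] 3 + 2  →[3↦4]→  4 + 2 = 6  −1 ⇒ G_1=5
G_1=5  [base 4] 4 + 1  →[4↦5]→  5 + 1 = 6  −1 ⇒ G_2=5
G_2=5  [base 5] 5  →[5↦6]→  6 = 6  −1 ⇒ G_3=5
G_3=5  [base 6] 5  →[6↦7]→  5 = 5  −1 ⇒ G_4=4
G_4=4  [base 7] 4  →[7↦8]→  4 = 4  −1 ⇒ G_5=3
G_5=3  [base 8] 3  →[8↦9]→  3 = 3  −1 ⇒ G_6=2
G_6=2  [base 9] 2  →[9↦10]→  2 = 2  −1 ⇒ G_7=1

5, 5, 5, 5, 4, 3, 2, 1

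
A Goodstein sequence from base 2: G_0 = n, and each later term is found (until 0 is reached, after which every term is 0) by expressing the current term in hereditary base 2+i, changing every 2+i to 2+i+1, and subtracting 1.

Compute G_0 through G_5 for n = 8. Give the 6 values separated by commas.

8 —HB2→ 2^(2 + 1) —bump→ 3^(3 + 1) = 81 —(−1)→ 80
80 —HB3→ 2·3^3 + 2·3^2 + 2·3 + 2 —bump→ 2·4^4 + 2·4^2 + 2·4 + 2 = 554 —(−1)→ 553
553 —HB4→ 2·4^4 + 2·4^2 + 2·4 + 1 —bump→ 2·5^5 + 2·5^2 + 2·5 + 1 = 6311 —(−1)→ 6310
6310 —HB5→ 2·5^5 + 2·5^2 + 2·5 —bump→ 2·6^6 + 2·6^2 + 2·6 = 93396 —(−1)→ 93395
93395 —HB6→ 2·6^6 + 2·6^2 + 6 + 5 —bump→ 2·7^7 + 2·7^2 + 7 + 5 = 1647196 —(−1)→ 1647195

8, 80, 553, 6310, 93395, 1647195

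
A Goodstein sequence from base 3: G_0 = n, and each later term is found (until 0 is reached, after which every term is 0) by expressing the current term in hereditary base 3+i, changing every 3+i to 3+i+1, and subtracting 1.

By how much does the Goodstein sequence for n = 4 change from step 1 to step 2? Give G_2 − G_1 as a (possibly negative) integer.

i=0: 4 = 3 + 1 (b=3); 3→4: 4 + 1 = 5; 5−1 = 4
i=1: 4 = 4 (b=4); 4→5: 5 = 5; 5−1 = 4

0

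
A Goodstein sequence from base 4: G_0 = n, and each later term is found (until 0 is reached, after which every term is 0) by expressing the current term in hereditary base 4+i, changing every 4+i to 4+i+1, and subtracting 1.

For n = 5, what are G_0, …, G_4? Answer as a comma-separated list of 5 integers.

5, 5, 5, 4, 3

(0) 5|_4 = 4 + 1 ↦ 5 + 1|_5 = 6 ⇒ 5
(1) 5|_5 = 5 ↦ 6|_6 = 6 ⇒ 5
(2) 5|_6 = 5 ↦ 5|_7 = 5 ⇒ 4
(3) 4|_7 = 4 ↦ 4|_8 = 4 ⇒ 3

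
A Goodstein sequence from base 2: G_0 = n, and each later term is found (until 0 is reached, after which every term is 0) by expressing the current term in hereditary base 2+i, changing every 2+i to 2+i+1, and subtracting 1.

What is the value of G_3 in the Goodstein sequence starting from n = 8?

6310

(0) 8|_2 = 2^(2 + 1) ↦ 3^(3 + 1)|_3 = 81 ⇒ 80
(1) 80|_3 = 2·3^3 + 2·3^2 + 2·3 + 2 ↦ 2·4^4 + 2·4^2 + 2·4 + 2|_4 = 554 ⇒ 553
(2) 553|_4 = 2·4^4 + 2·4^2 + 2·4 + 1 ↦ 2·5^5 + 2·5^2 + 2·5 + 1|_5 = 6311 ⇒ 6310
(3) 6310|_5 = 2·5^5 + 2·5^2 + 2·5 ↦ 2·6^6 + 2·6^2 + 2·6|_6 = 93396 ⇒ 93395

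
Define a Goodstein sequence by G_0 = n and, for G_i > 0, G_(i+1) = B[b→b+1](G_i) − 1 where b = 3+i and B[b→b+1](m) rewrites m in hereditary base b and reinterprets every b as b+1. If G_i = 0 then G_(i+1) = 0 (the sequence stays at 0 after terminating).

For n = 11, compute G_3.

35

(0) 11|_3 = 3^2 + 2 ↦ 4^2 + 2|_4 = 18 ⇒ 17
(1) 17|_4 = 4^2 + 1 ↦ 5^2 + 1|_5 = 26 ⇒ 25
(2) 25|_5 = 5^2 ↦ 6^2|_6 = 36 ⇒ 35
(3) 35|_6 = 5·6 + 5 ↦ 5·7 + 5|_7 = 40 ⇒ 39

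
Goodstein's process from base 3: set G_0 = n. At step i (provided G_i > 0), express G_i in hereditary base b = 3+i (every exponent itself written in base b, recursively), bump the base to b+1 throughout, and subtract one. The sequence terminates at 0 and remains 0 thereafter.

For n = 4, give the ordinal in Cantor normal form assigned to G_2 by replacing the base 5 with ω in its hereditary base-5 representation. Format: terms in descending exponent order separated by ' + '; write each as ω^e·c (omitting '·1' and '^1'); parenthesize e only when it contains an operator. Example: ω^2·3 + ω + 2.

4 —HB3→ 3 + 1 —bump→ 4 + 1 = 5 —(−1)→ 4
4 —HB4→ 4 —bump→ 5 = 5 —(−1)→ 4
4 —HB5→ 4 —bump→ 4 = 4 —(−1)→ 3

4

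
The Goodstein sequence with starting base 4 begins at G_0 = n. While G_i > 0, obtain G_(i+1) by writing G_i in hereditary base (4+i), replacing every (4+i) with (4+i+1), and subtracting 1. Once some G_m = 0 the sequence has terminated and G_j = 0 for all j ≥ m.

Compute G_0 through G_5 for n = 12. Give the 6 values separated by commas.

step 0: 12 = 3·4; sub 5 for 4: 3·5; = 15; G_1 = 15−1 = 14
step 1: 14 = 2·5 + 4; sub 6 for 5: 2·6 + 4; = 16; G_2 = 16−1 = 15
step 2: 15 = 2·6 + 3; sub 7 for 6: 2·7 + 3; = 17; G_3 = 17−1 = 16
step 3: 16 = 2·7 + 2; sub 8 for 7: 2·8 + 2; = 18; G_4 = 18−1 = 17
step 4: 17 = 2·8 + 1; sub 9 for 8: 2·9 + 1; = 19; G_5 = 19−1 = 18

12, 14, 15, 16, 17, 18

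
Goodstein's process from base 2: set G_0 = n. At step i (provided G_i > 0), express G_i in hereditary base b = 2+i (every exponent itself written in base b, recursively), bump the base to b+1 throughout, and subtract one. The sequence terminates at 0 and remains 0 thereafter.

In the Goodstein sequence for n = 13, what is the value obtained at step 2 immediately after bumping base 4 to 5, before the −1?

i=0: 13 = 2^(2 + 1) + 2^2 + 1 (b=2); 2→3: 3^(3 + 1) + 3^3 + 1 = 109; 109−1 = 108
i=1: 108 = 3^(3 + 1) + 3^3 (b=3); 3→4: 4^(4 + 1) + 4^4 = 1280; 1280−1 = 1279

16093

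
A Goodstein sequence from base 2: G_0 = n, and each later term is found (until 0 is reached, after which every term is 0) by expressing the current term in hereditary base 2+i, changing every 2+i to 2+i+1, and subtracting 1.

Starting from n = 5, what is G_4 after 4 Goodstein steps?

i=0: 5 = 2^2 + 1 (b=2); 2→3: 3^3 + 1 = 28; 28−1 = 27
i=1: 27 = 3^3 (b=3); 3→4: 4^4 = 256; 256−1 = 255
i=2: 255 = 3·4^3 + 3·4^2 + 3·4 + 3 (b=4); 4→5: 3·5^3 + 3·5^2 + 3·5 + 3 = 468; 468−1 = 467
i=3: 467 = 3·5^3 + 3·5^2 + 3·5 + 2 (b=5); 5→6: 3·6^3 + 3·6^2 + 3·6 + 2 = 776; 776−1 = 775
i=4: 775 = 3·6^3 + 3·6^2 + 3·6 + 1 (b=6); 6→7: 3·7^3 + 3·7^2 + 3·7 + 1 = 1198; 1198−1 = 1197

775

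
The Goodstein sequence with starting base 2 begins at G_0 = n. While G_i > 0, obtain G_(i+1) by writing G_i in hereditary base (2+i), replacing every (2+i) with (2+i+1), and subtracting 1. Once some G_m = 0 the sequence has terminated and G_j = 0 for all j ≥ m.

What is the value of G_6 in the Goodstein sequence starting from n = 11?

(0) 11|_2 = 2^(2 + 1) + 2 + 1 ↦ 3^(3 + 1) + 3 + 1|_3 = 85 ⇒ 84
(1) 84|_3 = 3^(3 + 1) + 3 ↦ 4^(4 + 1) + 4|_4 = 1028 ⇒ 1027
(2) 1027|_4 = 4^(4 + 1) + 3 ↦ 5^(5 + 1) + 3|_5 = 15628 ⇒ 15627
(3) 15627|_5 = 5^(5 + 1) + 2 ↦ 6^(6 + 1) + 2|_6 = 279938 ⇒ 279937
(4) 279937|_6 = 6^(6 + 1) + 1 ↦ 7^(7 + 1) + 1|_7 = 5764802 ⇒ 5764801
(5) 5764801|_7 = 7^(7 + 1) ↦ 8^(8 + 1)|_8 = 134217728 ⇒ 134217727

134217727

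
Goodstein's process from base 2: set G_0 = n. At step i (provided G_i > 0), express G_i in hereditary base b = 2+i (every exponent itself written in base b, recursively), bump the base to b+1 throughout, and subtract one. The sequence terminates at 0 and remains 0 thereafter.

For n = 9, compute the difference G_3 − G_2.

G_0 = 9. HB_2(9) = 2^(2 + 1) + 1. Bump = 82. G_1 = 81.
G_1 = 81. HB_3(81) = 3^(3 + 1). Bump = 1024. G_2 = 1023.
G_2 = 1023. HB_4(1023) = 3·4^4 + 3·4^3 + 3·4^2 + 3·4 + 3. Bump = 9843. G_3 = 9842.

8819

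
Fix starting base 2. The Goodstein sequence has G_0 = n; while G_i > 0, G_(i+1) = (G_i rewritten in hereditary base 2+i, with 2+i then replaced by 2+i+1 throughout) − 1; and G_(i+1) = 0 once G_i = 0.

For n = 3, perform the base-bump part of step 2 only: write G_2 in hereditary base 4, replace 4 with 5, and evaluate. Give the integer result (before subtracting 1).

G_0=3  [base 2] 2 + 1  →[2↦3]→  3 + 1 = 4  −1 ⇒ G_1=3
G_1=3  [base 3] 3  →[3↦4]→  4 = 4  −1 ⇒ G_2=3
G_2=3  [base 4] 3  →[4↦5]→  3 = 3  −1 ⇒ G_3=2

3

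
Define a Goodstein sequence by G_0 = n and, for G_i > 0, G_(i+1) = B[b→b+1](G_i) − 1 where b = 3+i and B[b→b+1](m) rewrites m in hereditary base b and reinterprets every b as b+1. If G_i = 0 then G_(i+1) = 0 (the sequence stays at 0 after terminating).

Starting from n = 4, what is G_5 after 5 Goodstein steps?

4 —HB3→ 3 + 1 —bump→ 4 + 1 = 5 —(−1)→ 4
4 —HB4→ 4 —bump→ 5 = 5 —(−1)→ 4
4 —HB5→ 4 —bump→ 4 = 4 —(−1)→ 3
3 —HB6→ 3 —bump→ 3 = 3 —(−1)→ 2
2 —HB7→ 2 —bump→ 2 = 2 —(−1)→ 1
1 —HB8→ 1 —bump→ 1 = 1 —(−1)→ 0

1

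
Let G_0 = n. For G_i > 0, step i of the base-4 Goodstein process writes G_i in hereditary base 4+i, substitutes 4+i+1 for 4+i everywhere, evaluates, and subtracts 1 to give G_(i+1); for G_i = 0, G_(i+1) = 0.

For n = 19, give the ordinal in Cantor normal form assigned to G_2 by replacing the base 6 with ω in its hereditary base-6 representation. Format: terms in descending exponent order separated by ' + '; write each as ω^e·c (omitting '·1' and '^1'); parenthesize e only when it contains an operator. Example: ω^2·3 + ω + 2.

19 —HB4→ 4^2 + 3 —bump→ 5^2 + 3 = 28 —(−1)→ 27
27 —HB5→ 5^2 + 2 —bump→ 6^2 + 2 = 38 —(−1)→ 37
37 —HB6→ 6^2 + 1 —bump→ 7^2 + 1 = 50 —(−1)→ 49

ω^2 + 1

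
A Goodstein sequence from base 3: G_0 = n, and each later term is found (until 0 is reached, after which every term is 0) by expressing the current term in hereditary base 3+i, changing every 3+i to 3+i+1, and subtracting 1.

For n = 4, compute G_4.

i=0: 4 = 3 + 1 (b=3); 3→4: 4 + 1 = 5; 5−1 = 4
i=1: 4 = 4 (b=4); 4→5: 5 = 5; 5−1 = 4
i=2: 4 = 4 (b=5); 5→6: 4 = 4; 4−1 = 3
i=3: 3 = 3 (b=6); 6→7: 3 = 3; 3−1 = 2
i=4: 2 = 2 (b=7); 7→8: 2 = 2; 2−1 = 1

2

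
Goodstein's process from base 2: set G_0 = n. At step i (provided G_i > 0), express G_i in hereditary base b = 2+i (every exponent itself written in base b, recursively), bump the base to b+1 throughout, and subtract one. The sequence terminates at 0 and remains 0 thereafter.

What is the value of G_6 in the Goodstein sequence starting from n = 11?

134217727

11 —HB2→ 2^(2 + 1) + 2 + 1 —bump→ 3^(3 + 1) + 3 + 1 = 85 —(−1)→ 84
84 —HB3→ 3^(3 + 1) + 3 —bump→ 4^(4 + 1) + 4 = 1028 —(−1)→ 1027
1027 —HB4→ 4^(4 + 1) + 3 —bump→ 5^(5 + 1) + 3 = 15628 —(−1)→ 15627
15627 —HB5→ 5^(5 + 1) + 2 —bump→ 6^(6 + 1) + 2 = 279938 —(−1)→ 279937
279937 —HB6→ 6^(6 + 1) + 1 —bump→ 7^(7 + 1) + 1 = 5764802 —(−1)→ 5764801
5764801 —HB7→ 7^(7 + 1) —bump→ 8^(8 + 1) = 134217728 —(−1)→ 134217727
134217727 —HB8→ 7·8^8 + 7·8^7 + 7·8^6 + 7·8^5 + 7·8^4 + 7·8^3 + 7·8^2 + 7·8 + 7 —bump→ 7·9^9 + 7·9^7 + 7·9^6 + 7·9^5 + 7·9^4 + 7·9^3 + 7·9^2 + 7·9 + 7 = 2749609303 —(−1)→ 2749609302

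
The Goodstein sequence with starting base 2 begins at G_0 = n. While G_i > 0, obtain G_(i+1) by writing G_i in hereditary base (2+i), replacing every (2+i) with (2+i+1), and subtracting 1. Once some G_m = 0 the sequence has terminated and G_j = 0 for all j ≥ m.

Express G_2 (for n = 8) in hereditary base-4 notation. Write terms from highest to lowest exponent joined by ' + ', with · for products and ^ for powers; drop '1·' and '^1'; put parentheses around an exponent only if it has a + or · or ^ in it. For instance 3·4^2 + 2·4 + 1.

(0) 8|_2 = 2^(2 + 1) ↦ 3^(3 + 1)|_3 = 81 ⇒ 80
(1) 80|_3 = 2·3^3 + 2·3^2 + 2·3 + 2 ↦ 2·4^4 + 2·4^2 + 2·4 + 2|_4 = 554 ⇒ 553
(2) 553|_4 = 2·4^4 + 2·4^2 + 2·4 + 1 ↦ 2·5^5 + 2·5^2 + 2·5 + 1|_5 = 6311 ⇒ 6310

2·4^4 + 2·4^2 + 2·4 + 1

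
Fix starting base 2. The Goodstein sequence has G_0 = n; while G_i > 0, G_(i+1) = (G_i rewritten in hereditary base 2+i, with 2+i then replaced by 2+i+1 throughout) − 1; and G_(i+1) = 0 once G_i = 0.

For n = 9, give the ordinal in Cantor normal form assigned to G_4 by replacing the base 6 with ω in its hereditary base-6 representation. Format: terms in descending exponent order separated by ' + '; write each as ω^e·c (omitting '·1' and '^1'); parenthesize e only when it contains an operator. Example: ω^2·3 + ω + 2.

(0) 9|_2 = 2^(2 + 1) + 1 ↦ 3^(3 + 1) + 1|_3 = 82 ⇒ 81
(1) 81|_3 = 3^(3 + 1) ↦ 4^(4 + 1)|_4 = 1024 ⇒ 1023
(2) 1023|_4 = 3·4^4 + 3·4^3 + 3·4^2 + 3·4 + 3 ↦ 3·5^5 + 3·5^3 + 3·5^2 + 3·5 + 3|_5 = 9843 ⇒ 9842
(3) 9842|_5 = 3·5^5 + 3·5^3 + 3·5^2 + 3·5 + 2 ↦ 3·6^6 + 3·6^3 + 3·6^2 + 3·6 + 2|_6 = 140744 ⇒ 140743
(4) 140743|_6 = 3·6^6 + 3·6^3 + 3·6^2 + 3·6 + 1 ↦ 3·7^7 + 3·7^3 + 3·7^2 + 3·7 + 1|_7 = 2471827 ⇒ 2471826

ω^ω·3 + ω^3·3 + ω^2·3 + ω·3 + 1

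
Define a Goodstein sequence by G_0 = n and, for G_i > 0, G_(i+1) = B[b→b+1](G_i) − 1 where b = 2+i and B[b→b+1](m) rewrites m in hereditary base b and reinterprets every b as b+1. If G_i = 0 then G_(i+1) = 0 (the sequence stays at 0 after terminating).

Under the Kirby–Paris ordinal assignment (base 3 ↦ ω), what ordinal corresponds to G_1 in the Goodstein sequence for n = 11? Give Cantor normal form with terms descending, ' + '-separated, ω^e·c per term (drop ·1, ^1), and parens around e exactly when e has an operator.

step 0: 11 = 2^(2 + 1) + 2 + 1; sub 3 for 2: 3^(3 + 1) + 3 + 1; = 85; G_1 = 85−1 = 84
step 1: 84 = 3^(3 + 1) + 3; sub 4 for 3: 4^(4 + 1) + 4; = 1028; G_2 = 1028−1 = 1027

ω^(ω + 1) + ω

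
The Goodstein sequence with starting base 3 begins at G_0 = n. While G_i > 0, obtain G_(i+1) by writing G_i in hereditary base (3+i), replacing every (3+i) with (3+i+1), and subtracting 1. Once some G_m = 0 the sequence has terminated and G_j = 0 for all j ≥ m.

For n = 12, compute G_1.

[0] 12 ≡ 3^2 + 3 (base 3). Lift 4: 20. −1: 19.
[1] 19 ≡ 4^2 + 3 (base 4). Lift 5: 28. −1: 27.

19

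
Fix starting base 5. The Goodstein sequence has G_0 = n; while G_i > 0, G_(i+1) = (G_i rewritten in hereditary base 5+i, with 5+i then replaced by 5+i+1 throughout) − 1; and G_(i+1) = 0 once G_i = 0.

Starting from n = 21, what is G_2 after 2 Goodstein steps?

27

G_0=21  [base 5] 4·5 + 1  →[5↦6]→  4·6 + 1 = 25  −1 ⇒ G_1=24
G_1=24  [base 6] 4·6  →[6↦7]→  4·7 = 28  −1 ⇒ G_2=27
G_2=27  [base 7] 3·7 + 6  →[7↦8]→  3·8 + 6 = 30  −1 ⇒ G_3=29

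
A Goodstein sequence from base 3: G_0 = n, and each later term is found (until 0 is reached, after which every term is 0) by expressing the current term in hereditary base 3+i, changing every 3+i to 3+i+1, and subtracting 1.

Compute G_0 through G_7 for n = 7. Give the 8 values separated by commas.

(0) 7|_3 = 2·3 + 1 ↦ 2·4 + 1|_4 = 9 ⇒ 8
(1) 8|_4 = 2·4 ↦ 2·5|_5 = 10 ⇒ 9
(2) 9|_5 = 5 + 4 ↦ 6 + 4|_6 = 10 ⇒ 9
(3) 9|_6 = 6 + 3 ↦ 7 + 3|_7 = 10 ⇒ 9
(4) 9|_7 = 7 + 2 ↦ 8 + 2|_8 = 10 ⇒ 9
(5) 9|_8 = 8 + 1 ↦ 9 + 1|_9 = 10 ⇒ 9
(6) 9|_9 = 9 ↦ 10|_10 = 10 ⇒ 9

7, 8, 9, 9, 9, 9, 9, 9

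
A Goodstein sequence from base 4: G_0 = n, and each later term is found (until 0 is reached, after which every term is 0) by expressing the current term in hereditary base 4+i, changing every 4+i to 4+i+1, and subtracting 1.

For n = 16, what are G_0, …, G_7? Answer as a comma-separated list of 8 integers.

G_0 = 16. HB_4(16) = 4^2. Bump = 25. G_1 = 24.
G_1 = 24. HB_5(24) = 4·5 + 4. Bump = 28. G_2 = 27.
G_2 = 27. HB_6(27) = 4·6 + 3. Bump = 31. G_3 = 30.
G_3 = 30. HB_7(30) = 4·7 + 2. Bump = 34. G_4 = 33.
G_4 = 33. HB_8(33) = 4·8 + 1. Bump = 37. G_5 = 36.
G_5 = 36. HB_9(36) = 4·9. Bump = 40. G_6 = 39.
G_6 = 39. HB_10(39) = 3·10 + 9. Bump = 42. G_7 = 41.

16, 24, 27, 30, 33, 36, 39, 41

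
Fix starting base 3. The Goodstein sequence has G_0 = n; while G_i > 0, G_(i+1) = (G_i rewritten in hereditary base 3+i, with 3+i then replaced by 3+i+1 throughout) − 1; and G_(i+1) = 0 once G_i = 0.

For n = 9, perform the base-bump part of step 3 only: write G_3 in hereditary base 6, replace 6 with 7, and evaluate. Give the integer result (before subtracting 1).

(0) 9|_3 = 3^2 ↦ 4^2|_4 = 16 ⇒ 15
(1) 15|_4 = 3·4 + 3 ↦ 3·5 + 3|_5 = 18 ⇒ 17
(2) 17|_5 = 3·5 + 2 ↦ 3·6 + 2|_6 = 20 ⇒ 19
(3) 19|_6 = 3·6 + 1 ↦ 3·7 + 1|_7 = 22 ⇒ 21

22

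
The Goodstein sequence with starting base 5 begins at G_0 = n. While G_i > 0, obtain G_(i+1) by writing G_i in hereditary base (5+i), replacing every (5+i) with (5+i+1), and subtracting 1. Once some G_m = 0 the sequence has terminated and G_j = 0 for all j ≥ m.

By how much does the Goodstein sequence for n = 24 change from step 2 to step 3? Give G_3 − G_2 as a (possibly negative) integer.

base 5: 24 = 4·5 + 4; at 6: 4·6 + 4 = 28; next = 27
base 6: 27 = 4·6 + 3; at 7: 4·7 + 3 = 31; next = 30
base 7: 30 = 4·7 + 2; at 8: 4·8 + 2 = 34; next = 33

3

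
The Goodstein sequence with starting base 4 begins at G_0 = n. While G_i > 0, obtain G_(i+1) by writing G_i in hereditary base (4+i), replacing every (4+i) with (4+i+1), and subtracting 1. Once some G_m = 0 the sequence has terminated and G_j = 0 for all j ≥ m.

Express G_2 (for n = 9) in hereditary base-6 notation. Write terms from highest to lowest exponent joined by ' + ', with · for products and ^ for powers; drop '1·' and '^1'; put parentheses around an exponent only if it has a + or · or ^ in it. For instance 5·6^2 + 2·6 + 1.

[0] 9 ≡ 2·4 + 1 (base 4). Lift 5: 11. −1: 10.
[1] 10 ≡ 2·5 (base 5). Lift 6: 12. −1: 11.
[2] 11 ≡ 6 + 5 (base 6). Lift 7: 12. −1: 11.

6 + 5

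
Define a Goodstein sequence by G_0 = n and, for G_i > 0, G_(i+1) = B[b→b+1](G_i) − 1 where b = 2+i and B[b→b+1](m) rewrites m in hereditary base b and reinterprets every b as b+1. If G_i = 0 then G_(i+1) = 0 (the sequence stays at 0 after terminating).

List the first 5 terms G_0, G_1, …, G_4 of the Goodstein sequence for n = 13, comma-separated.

13, 108, 1279, 16092, 280711

(0) 13|_2 = 2^(2 + 1) + 2^2 + 1 ↦ 3^(3 + 1) + 3^3 + 1|_3 = 109 ⇒ 108
(1) 108|_3 = 3^(3 + 1) + 3^3 ↦ 4^(4 + 1) + 4^4|_4 = 1280 ⇒ 1279
(2) 1279|_4 = 4^(4 + 1) + 3·4^3 + 3·4^2 + 3·4 + 3 ↦ 5^(5 + 1) + 3·5^3 + 3·5^2 + 3·5 + 3|_5 = 16093 ⇒ 16092
(3) 16092|_5 = 5^(5 + 1) + 3·5^3 + 3·5^2 + 3·5 + 2 ↦ 6^(6 + 1) + 3·6^3 + 3·6^2 + 3·6 + 2|_6 = 280712 ⇒ 280711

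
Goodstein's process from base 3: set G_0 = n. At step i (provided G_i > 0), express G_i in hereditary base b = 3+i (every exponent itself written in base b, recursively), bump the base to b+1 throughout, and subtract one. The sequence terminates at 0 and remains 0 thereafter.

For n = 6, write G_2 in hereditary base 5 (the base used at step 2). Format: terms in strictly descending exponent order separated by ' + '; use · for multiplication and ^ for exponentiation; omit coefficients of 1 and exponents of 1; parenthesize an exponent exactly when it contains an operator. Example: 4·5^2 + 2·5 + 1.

i=0: 6 = 2·3 (b=3); 3→4: 2·4 = 8; 8−1 = 7
i=1: 7 = 4 + 3 (b=4); 4→5: 5 + 3 = 8; 8−1 = 7

5 + 2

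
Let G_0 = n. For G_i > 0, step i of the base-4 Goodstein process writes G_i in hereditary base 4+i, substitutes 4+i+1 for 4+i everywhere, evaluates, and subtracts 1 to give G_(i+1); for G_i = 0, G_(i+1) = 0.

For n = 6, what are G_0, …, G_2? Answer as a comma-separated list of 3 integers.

6, 6, 6

6 —HB4→ 4 + 2 —bump→ 5 + 2 = 7 —(−1)→ 6
6 —HB5→ 5 + 1 —bump→ 6 + 1 = 7 —(−1)→ 6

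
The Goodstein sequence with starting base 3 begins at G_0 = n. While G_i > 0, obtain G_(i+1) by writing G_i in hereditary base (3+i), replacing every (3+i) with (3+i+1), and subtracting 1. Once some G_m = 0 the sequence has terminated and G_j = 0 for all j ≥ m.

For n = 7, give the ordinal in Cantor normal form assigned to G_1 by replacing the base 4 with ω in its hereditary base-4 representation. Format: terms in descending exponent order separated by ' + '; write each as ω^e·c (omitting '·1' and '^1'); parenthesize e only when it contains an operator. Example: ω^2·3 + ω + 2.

base 3: 7 = 2·3 + 1; at 4: 2·4 + 1 = 9; next = 8
base 4: 8 = 2·4; at 5: 2·5 = 10; next = 9

ω·2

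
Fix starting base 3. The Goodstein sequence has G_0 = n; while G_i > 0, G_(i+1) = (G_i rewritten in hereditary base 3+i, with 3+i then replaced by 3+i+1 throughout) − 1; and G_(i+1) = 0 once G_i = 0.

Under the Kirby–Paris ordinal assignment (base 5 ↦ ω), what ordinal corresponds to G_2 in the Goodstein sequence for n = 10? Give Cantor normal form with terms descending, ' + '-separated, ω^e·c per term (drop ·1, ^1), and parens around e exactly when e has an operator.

ω·4 + 4

[0] 10 ≡ 3^2 + 1 (base 3). Lift 4: 17. −1: 16.
[1] 16 ≡ 4^2 (base 4). Lift 5: 25. −1: 24.
[2] 24 ≡ 4·5 + 4 (base 5). Lift 6: 28. −1: 27.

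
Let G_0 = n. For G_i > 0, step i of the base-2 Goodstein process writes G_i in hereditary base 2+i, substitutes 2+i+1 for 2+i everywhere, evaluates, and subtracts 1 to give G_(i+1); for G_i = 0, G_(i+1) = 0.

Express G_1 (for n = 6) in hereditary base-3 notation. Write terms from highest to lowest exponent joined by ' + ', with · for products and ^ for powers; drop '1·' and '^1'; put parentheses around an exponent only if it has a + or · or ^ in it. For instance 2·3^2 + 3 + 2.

3^3 + 2

6 —HB2→ 2^2 + 2 —bump→ 3^3 + 3 = 30 —(−1)→ 29
29 —HB3→ 3^3 + 2 —bump→ 4^4 + 2 = 258 —(−1)→ 257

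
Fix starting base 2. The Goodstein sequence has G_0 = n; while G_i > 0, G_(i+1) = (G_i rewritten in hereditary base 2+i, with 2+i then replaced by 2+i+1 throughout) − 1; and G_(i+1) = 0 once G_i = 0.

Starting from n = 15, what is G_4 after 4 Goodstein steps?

326593

G_0 = 15. HB_2(15) = 2^(2 + 1) + 2^2 + 2 + 1. Bump = 112. G_1 = 111.
G_1 = 111. HB_3(111) = 3^(3 + 1) + 3^3 + 3. Bump = 1284. G_2 = 1283.
G_2 = 1283. HB_4(1283) = 4^(4 + 1) + 4^4 + 3. Bump = 18753. G_3 = 18752.
G_3 = 18752. HB_5(18752) = 5^(5 + 1) + 5^5 + 2. Bump = 326594. G_4 = 326593.
G_4 = 326593. HB_6(326593) = 6^(6 + 1) + 6^6 + 1. Bump = 6588345. G_5 = 6588344.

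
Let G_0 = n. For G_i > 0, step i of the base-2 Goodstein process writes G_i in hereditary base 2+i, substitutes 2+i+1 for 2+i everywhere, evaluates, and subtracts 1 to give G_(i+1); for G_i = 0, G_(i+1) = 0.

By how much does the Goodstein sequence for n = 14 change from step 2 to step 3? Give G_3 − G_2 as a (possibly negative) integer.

G_0 = 14. HB_2(14) = 2^(2 + 1) + 2^2 + 2. Bump = 111. G_1 = 110.
G_1 = 110. HB_3(110) = 3^(3 + 1) + 3^3 + 2. Bump = 1282. G_2 = 1281.
G_2 = 1281. HB_4(1281) = 4^(4 + 1) + 4^4 + 1. Bump = 18751. G_3 = 18750.

17469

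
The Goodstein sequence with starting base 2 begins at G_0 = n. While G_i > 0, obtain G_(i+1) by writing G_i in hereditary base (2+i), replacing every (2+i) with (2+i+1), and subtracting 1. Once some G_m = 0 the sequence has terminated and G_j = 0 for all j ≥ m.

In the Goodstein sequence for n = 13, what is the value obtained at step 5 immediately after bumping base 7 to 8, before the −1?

G_0=13  [base 2] 2^(2 + 1) + 2^2 + 1  →[2↦3]→  3^(3 + 1) + 3^3 + 1 = 109  −1 ⇒ G_1=108
G_1=108  [base 3] 3^(3 + 1) + 3^3  →[3↦4]→  4^(4 + 1) + 4^4 = 1280  −1 ⇒ G_2=1279
G_2=1279  [base 4] 4^(4 + 1) + 3·4^3 + 3·4^2 + 3·4 + 3  →[4↦5]→  5^(5 + 1) + 3·5^3 + 3·5^2 + 3·5 + 3 = 16093  −1 ⇒ G_3=16092
G_3=16092  [base 5] 5^(5 + 1) + 3·5^3 + 3·5^2 + 3·5 + 2  →[5↦6]→  6^(6 + 1) + 3·6^3 + 3·6^2 + 3·6 + 2 = 280712  −1 ⇒ G_4=280711
G_4=280711  [base 6] 6^(6 + 1) + 3·6^3 + 3·6^2 + 3·6 + 1  →[6↦7]→  7^(7 + 1) + 3·7^3 + 3·7^2 + 3·7 + 1 = 5765999  −1 ⇒ G_5=5765998
G_5=5765998  [base 7] 7^(7 + 1) + 3·7^3 + 3·7^2 + 3·7  →[7↦8]→  8^(8 + 1) + 3·8^3 + 3·8^2 + 3·8 = 134219480  −1 ⇒ G_6=134219479

134219480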